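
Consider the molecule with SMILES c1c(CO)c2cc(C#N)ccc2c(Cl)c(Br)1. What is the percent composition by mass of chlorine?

Atom tally by fragment:
  naphthalene ring system core → C:10 H:8
  (− 4 ring H displaced by substituents)
  + CH2OH → C:1 H:3 O:1
  + CN → C:1 N:1
  + Cl → Cl:1
  + Br → Br:1
Element totals:
  C: 12
  H: 7
  Br: 1
  Cl: 1
  N: 1
  O: 1
Molecular formula: C12H7BrClNO.
Molar mass = 296.548 g/mol.
Mass from Cl: 1 × 35.45 = 35.450 g/mol.
%Cl = 35.450 / 296.548 × 100 = 11.95%.

11.95%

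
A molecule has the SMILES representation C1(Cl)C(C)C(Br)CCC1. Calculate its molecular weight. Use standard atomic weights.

211.53 g/mol

Atom tally by fragment:
  cyclohexane ring core → C:6 H:12
  (− 3 ring H displaced by substituents)
  + Cl → Cl:1
  + CH3 → C:1 H:3
  + Br → Br:1
Element totals:
  C: 7
  H: 12
  Br: 1
  Cl: 1
Molecular formula: C7H12BrCl.
  M = 7(12.011) + 12(1.008) + 79.904 + 35.45
    = 84.077 + 12.096 + 79.904 + 35.450 = 211.527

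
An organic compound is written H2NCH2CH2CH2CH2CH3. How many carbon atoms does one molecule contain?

5

Atom tally by fragment:
  H2NCH2 → C:1 H:4 N:1
  CH2 → C:1 H:2
  CH2 → C:1 H:2
  CH2 → C:1 H:2
  CH3 → C:1 H:3
Element totals:
  C: 5
  H: 13
  N: 1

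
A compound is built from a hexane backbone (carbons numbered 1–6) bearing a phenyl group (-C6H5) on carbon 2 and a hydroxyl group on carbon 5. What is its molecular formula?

C12H18O

Atom tally by fragment:
  CH3 → C:1 H:3
  CH(C6H5) → C:7 H:6
  CH2 → C:1 H:2
  CH2 → C:1 H:2
  CH(OH) → C:1 H:2 O:1
  CH3 → C:1 H:3
Element totals:
  C: 12
  H: 18
  O: 1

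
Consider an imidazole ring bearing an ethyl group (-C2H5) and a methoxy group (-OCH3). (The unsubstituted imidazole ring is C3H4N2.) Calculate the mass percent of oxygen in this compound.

Atom tally by fragment:
  imidazole ring core → C:3 H:4 N:2
  (− 2 ring H displaced by substituents)
  + C2H5 → C:2 H:5
  + OCH3 → C:1 H:3 O:1
Element totals:
  C: 6
  H: 10
  N: 2
  O: 1
Molecular formula: C6H10N2O.
Molar mass = 126.159 g/mol.
Mass from O: 1 × 15.999 = 15.999 g/mol.
%O = 15.999 / 126.159 × 100 = 12.68%.

12.68%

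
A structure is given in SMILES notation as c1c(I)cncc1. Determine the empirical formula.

C5H4IN

Atom tally by fragment:
  pyridine ring core → C:5 H:5 N:1
  (− 1 ring H displaced by substituents)
  + I → I:1
Element totals:
  C: 5
  H: 4
  I: 1
  N: 1
Molecular formula: C5H4IN.
gcd of subscripts (5, 4, 1, 1) = 1, so the empirical formula equals the molecular formula.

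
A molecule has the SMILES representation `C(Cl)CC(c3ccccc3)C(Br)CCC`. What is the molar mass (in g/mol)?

Atom tally by fragment:
  ClCH2 → C:1 H:2 Cl:1
  CH2 → C:1 H:2
  CH(C6H5) → C:7 H:6
  CH(Br) → C:1 H:1 Br:1
  CH2 → C:1 H:2
  CH2 → C:1 H:2
  CH3 → C:1 H:3
Element totals:
  C: 13
  H: 18
  Br: 1
  Cl: 1
Molecular formula: C13H18BrCl.
  M = 13(12.011) + 18(1.008) + 79.904 + 35.45
    = 156.143 + 18.144 + 79.904 + 35.450 = 289.641

289.64 g/mol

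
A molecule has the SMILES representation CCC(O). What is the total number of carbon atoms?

3

Atom tally by fragment:
  CH3 → C:1 H:3
  CH2 → C:1 H:2
  CH2OH → C:1 H:3 O:1
Element totals:
  C: 3
  H: 8
  O: 1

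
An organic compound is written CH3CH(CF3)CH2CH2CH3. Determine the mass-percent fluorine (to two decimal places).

Atom tally by fragment:
  CH3 → C:1 H:3
  CH(CF3) → C:2 H:1 F:3
  CH2 → C:1 H:2
  CH2 → C:1 H:2
  CH3 → C:1 H:3
Element totals:
  C: 6
  H: 11
  F: 3
Molecular formula: C6H11F3.
Molar mass = 140.148 g/mol.
Mass from F: 3 × 18.998 = 56.994 g/mol.
%F = 56.994 / 140.148 × 100 = 40.67%.

40.67%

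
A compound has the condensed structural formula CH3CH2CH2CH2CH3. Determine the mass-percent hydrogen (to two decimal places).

Atom tally by fragment:
  CH3 → C:1 H:3
  CH2 → C:1 H:2
  CH2 → C:1 H:2
  CH2 → C:1 H:2
  CH3 → C:1 H:3
Element totals:
  C: 5
  H: 12
Molecular formula: C5H12.
Molar mass = 72.151 g/mol.
Mass from H: 12 × 1.008 = 12.096 g/mol.
%H = 12.096 / 72.151 × 100 = 16.76%.

16.76%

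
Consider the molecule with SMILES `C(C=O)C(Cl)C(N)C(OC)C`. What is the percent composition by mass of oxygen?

Atom tally by fragment:
  OHCCH2 → C:2 H:3 O:1
  CH(Cl) → C:1 H:1 Cl:1
  CH(NH2) → C:1 H:3 N:1
  CH(OCH3) → C:2 H:4 O:1
  CH3 → C:1 H:3
Element totals:
  C: 7
  H: 14
  Cl: 1
  N: 1
  O: 2
Molecular formula: C7H14ClNO2.
Molar mass = 179.644 g/mol.
Mass from O: 2 × 15.999 = 31.998 g/mol.
%O = 31.998 / 179.644 × 100 = 17.81%.

17.81%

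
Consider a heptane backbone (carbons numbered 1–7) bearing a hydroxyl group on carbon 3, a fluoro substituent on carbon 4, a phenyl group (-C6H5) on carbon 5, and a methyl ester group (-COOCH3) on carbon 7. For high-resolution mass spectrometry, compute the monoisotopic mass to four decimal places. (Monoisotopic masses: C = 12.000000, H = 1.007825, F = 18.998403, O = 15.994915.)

Atom tally by fragment:
  CH3 → C:1 H:3
  CH2 → C:1 H:2
  CH(OH) → C:1 H:2 O:1
  CH(F) → C:1 H:1 F:1
  CH(C6H5) → C:7 H:6
  CH2 → C:1 H:2
  CH2COOCH3 → C:3 H:5 O:2
Element totals:
  C: 15
  H: 21
  F: 1
  O: 3
Molecular formula: C15H21FO3.
  M = 15(12.0) + 21(1.007825) + 18.998403 + 3(15.994915)
    = 180.000000 + 21.164325 + 18.998403 + 47.984745 = 268.147473

268.1475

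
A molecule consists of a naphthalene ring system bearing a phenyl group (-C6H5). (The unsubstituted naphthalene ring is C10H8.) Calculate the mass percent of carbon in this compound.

94.08%

Atom tally by fragment:
  naphthalene ring system core → C:10 H:8
  (− 1 ring H displaced by substituents)
  + C6H5 → C:6 H:5
Element totals:
  C: 16
  H: 12
Molecular formula: C16H12.
Molar mass = 204.272 g/mol.
Mass from C: 16 × 12.011 = 192.176 g/mol.
%C = 192.176 / 204.272 × 100 = 94.08%.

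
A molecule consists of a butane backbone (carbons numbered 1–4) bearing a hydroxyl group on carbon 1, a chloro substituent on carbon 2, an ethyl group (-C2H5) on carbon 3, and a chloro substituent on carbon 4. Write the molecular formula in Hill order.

C6H12Cl2O

Atom tally by fragment:
  HOCH2 → C:1 H:3 O:1
  CH(Cl) → C:1 H:1 Cl:1
  CH(C2H5) → C:3 H:6
  CH2Cl → C:1 H:2 Cl:1
Element totals:
  C: 6
  H: 12
  Cl: 2
  O: 1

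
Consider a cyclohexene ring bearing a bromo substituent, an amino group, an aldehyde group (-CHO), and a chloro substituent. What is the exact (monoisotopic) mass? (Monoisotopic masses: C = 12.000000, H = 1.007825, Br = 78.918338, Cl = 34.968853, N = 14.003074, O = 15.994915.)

236.9556

Atom tally by fragment:
  cyclohexene ring core → C:6 H:10
  (− 4 ring H displaced by substituents)
  + Br → Br:1
  + NH2 → N:1 H:2
  + CHO → C:1 H:1 O:1
  + Cl → Cl:1
Element totals:
  C: 7
  H: 9
  Br: 1
  Cl: 1
  N: 1
  O: 1
Molecular formula: C7H9BrClNO.
  M = 7(12.0) + 9(1.007825) + 78.918338 + 34.968853 + 14.003074 + 15.994915
    = 84.000000 + 9.070425 + 78.918338 + 34.968853 + 14.003074 + 15.994915 = 236.955605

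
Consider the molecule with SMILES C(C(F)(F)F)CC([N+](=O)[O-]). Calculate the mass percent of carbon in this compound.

30.58%

Atom tally by fragment:
  F3CCH2 → C:2 H:2 F:3
  CH2 → C:1 H:2
  CH2NO2 → C:1 H:2 N:1 O:2
Element totals:
  C: 4
  H: 6
  F: 3
  N: 1
  O: 2
Molecular formula: C4H6F3NO2.
Molar mass = 157.091 g/mol.
Mass from C: 4 × 12.011 = 48.044 g/mol.
%C = 48.044 / 157.091 × 100 = 30.58%.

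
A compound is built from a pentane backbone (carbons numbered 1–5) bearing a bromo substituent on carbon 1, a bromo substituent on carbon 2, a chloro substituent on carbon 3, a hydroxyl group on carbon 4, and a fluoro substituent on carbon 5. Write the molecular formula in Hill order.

Atom tally by fragment:
  BrCH2 → C:1 H:2 Br:1
  CH(Br) → C:1 H:1 Br:1
  CH(Cl) → C:1 H:1 Cl:1
  CH(OH) → C:1 H:2 O:1
  CH2F → C:1 H:2 F:1
Element totals:
  C: 5
  H: 8
  Br: 2
  Cl: 1
  F: 1
  O: 1

C5H8Br2ClFO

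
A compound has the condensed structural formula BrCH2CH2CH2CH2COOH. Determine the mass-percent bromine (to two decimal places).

44.14%

Atom tally by fragment:
  BrCH2 → C:1 H:2 Br:1
  CH2 → C:1 H:2
  CH2 → C:1 H:2
  CH2COOH → C:2 H:3 O:2
Element totals:
  C: 5
  H: 9
  Br: 1
  O: 2
Molecular formula: C5H9BrO2.
Molar mass = 181.029 g/mol.
Mass from Br: 1 × 79.904 = 79.904 g/mol.
%Br = 79.904 / 181.029 × 100 = 44.14%.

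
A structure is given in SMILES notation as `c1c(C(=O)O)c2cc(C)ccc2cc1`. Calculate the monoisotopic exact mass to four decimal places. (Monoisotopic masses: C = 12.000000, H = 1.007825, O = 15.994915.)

186.0681

Atom tally by fragment:
  naphthalene ring system core → C:10 H:8
  (− 2 ring H displaced by substituents)
  + COOH → C:1 H:1 O:2
  + CH3 → C:1 H:3
Element totals:
  C: 12
  H: 10
  O: 2
Molecular formula: C12H10O2.
  M = 12(12.0) + 10(1.007825) + 2(15.994915)
    = 144.000000 + 10.078250 + 31.989830 = 186.068080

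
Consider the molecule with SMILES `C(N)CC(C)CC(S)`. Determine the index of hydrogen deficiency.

0

Atom tally by fragment:
  H2NCH2 → C:1 H:4 N:1
  CH2 → C:1 H:2
  CH(CH3) → C:2 H:4
  CH2 → C:1 H:2
  CH2SH → C:1 H:3 S:1
Element totals:
  C: 6
  H: 15
  N: 1
  S: 1
Molecular formula: C6H15NS.
DoU = (2C + 2 + N − H − X) / 2 = (2·6 + 2 + 1 − 15 − 0) / 2 = 0.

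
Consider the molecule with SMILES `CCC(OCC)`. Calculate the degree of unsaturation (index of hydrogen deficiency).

0

Atom tally by fragment:
  CH3 → C:1 H:3
  CH2 → C:1 H:2
  CH2OC2H5 → C:3 H:7 O:1
Element totals:
  C: 5
  H: 12
  O: 1
Molecular formula: C5H12O.
DoU = (2C + 2 + N − H − X) / 2 = (2·5 + 2 + 0 − 12 − 0) / 2 = 0.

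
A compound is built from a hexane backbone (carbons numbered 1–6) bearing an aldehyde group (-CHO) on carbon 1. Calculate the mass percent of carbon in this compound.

Atom tally by fragment:
  OHCCH2 → C:2 H:3 O:1
  CH2 → C:1 H:2
  CH2 → C:1 H:2
  CH2 → C:1 H:2
  CH2 → C:1 H:2
  CH3 → C:1 H:3
Element totals:
  C: 7
  H: 14
  O: 1
Molecular formula: C7H14O.
Molar mass = 114.188 g/mol.
Mass from C: 7 × 12.011 = 84.077 g/mol.
%C = 84.077 / 114.188 × 100 = 73.63%.

73.63%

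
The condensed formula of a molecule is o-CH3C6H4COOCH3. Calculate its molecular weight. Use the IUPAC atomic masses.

Atom tally by fragment:
  benzene ring core → C:6 H:6
  (− 2 ring H displaced by substituents)
  + CH3 → C:1 H:3
  + COOCH3 → C:2 H:3 O:2
Element totals:
  C: 9
  H: 10
  O: 2
Molecular formula: C9H10O2.
  M = 9(12.011) + 10(1.008) + 2(15.999)
    = 108.099 + 10.080 + 31.998 = 150.177

150.18 g/mol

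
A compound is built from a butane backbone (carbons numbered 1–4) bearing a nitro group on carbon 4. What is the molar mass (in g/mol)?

Atom tally by fragment:
  CH3 → C:1 H:3
  CH2 → C:1 H:2
  CH2 → C:1 H:2
  CH2NO2 → C:1 H:2 N:1 O:2
Element totals:
  C: 4
  H: 9
  N: 1
  O: 2
Molecular formula: C4H9NO2.
  M = 4(12.011) + 9(1.008) + 14.007 + 2(15.999)
    = 48.044 + 9.072 + 14.007 + 31.998 = 103.121

103.12 g/mol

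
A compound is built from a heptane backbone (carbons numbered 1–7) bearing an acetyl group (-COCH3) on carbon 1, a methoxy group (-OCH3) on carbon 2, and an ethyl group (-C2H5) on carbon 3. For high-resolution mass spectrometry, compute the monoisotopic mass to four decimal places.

Atom tally by fragment:
  CH3COCH2 → C:3 H:5 O:1
  CH(OCH3) → C:2 H:4 O:1
  CH(C2H5) → C:3 H:6
  CH2 → C:1 H:2
  CH2 → C:1 H:2
  CH2 → C:1 H:2
  CH3 → C:1 H:3
Element totals:
  C: 12
  H: 24
  O: 2
Molecular formula: C12H24O2.
  M = 12(12.0) + 24(1.007825) + 2(15.994915)
    = 144.000000 + 24.187800 + 31.989830 = 200.177630

200.1776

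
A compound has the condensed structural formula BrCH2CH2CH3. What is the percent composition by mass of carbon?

29.30%

Atom tally by fragment:
  BrCH2 → C:1 H:2 Br:1
  CH2 → C:1 H:2
  CH3 → C:1 H:3
Element totals:
  C: 3
  H: 7
  Br: 1
Molecular formula: C3H7Br.
Molar mass = 122.993 g/mol.
Mass from C: 3 × 12.011 = 36.033 g/mol.
%C = 36.033 / 122.993 × 100 = 29.30%.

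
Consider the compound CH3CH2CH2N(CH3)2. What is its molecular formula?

Element totals:
  C: 5
  H: 13
  N: 1

C5H13N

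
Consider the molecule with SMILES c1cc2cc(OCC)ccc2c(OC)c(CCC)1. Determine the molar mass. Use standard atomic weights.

Atom tally by fragment:
  naphthalene ring system core → C:10 H:8
  (− 3 ring H displaced by substituents)
  + OC2H5 → C:2 H:5 O:1
  + OCH3 → C:1 H:3 O:1
  + CH2CH2CH3 → C:3 H:7
Element totals:
  C: 16
  H: 20
  O: 2
Molecular formula: C16H20O2.
  M = 16(12.011) + 20(1.008) + 2(15.999)
    = 192.176 + 20.160 + 31.998 = 244.334

244.33 g/mol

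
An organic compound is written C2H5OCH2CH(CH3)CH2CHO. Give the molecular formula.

Atom tally by fragment:
  C2H5OCH2 → C:3 H:7 O:1
  CH(CH3) → C:2 H:4
  CH2CHO → C:2 H:3 O:1
Element totals:
  C: 7
  H: 14
  O: 2

C7H14O2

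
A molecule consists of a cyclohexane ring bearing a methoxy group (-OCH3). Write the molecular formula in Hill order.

Atom tally by fragment:
  cyclohexane ring core → C:6 H:12
  (− 1 ring H displaced by substituents)
  + OCH3 → C:1 H:3 O:1
Element totals:
  C: 7
  H: 14
  O: 1

C7H14O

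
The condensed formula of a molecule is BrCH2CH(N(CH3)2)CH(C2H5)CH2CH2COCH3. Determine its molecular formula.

Atom tally by fragment:
  BrCH2 → C:1 H:2 Br:1
  CH(N(CH3)2) → C:3 H:7 N:1
  CH(C2H5) → C:3 H:6
  CH2 → C:1 H:2
  CH2COCH3 → C:3 H:5 O:1
Element totals:
  C: 11
  H: 22
  Br: 1
  N: 1
  O: 1

C11H22BrNO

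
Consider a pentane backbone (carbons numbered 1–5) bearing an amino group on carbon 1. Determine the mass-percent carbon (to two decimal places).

68.90%

Atom tally by fragment:
  H2NCH2 → C:1 H:4 N:1
  CH2 → C:1 H:2
  CH2 → C:1 H:2
  CH2 → C:1 H:2
  CH3 → C:1 H:3
Element totals:
  C: 5
  H: 13
  N: 1
Molecular formula: C5H13N.
Molar mass = 87.166 g/mol.
Mass from C: 5 × 12.011 = 60.055 g/mol.
%C = 60.055 / 87.166 × 100 = 68.90%.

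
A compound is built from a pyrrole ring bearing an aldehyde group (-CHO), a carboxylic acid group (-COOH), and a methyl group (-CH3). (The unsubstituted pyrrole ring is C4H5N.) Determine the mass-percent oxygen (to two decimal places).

Atom tally by fragment:
  pyrrole ring core → C:4 H:5 N:1
  (− 3 ring H displaced by substituents)
  + CHO → C:1 H:1 O:1
  + COOH → C:1 H:1 O:2
  + CH3 → C:1 H:3
Element totals:
  C: 7
  H: 7
  N: 1
  O: 3
Molecular formula: C7H7NO3.
Molar mass = 153.137 g/mol.
Mass from O: 3 × 15.999 = 47.997 g/mol.
%O = 47.997 / 153.137 × 100 = 31.34%.

31.34%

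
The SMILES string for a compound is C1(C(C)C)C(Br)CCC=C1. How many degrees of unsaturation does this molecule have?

Atom tally by fragment:
  cyclohexene ring core → C:6 H:10
  (− 2 ring H displaced by substituents)
  + CH(CH3)2 → C:3 H:7
  + Br → Br:1
Element totals:
  C: 9
  H: 15
  Br: 1
Molecular formula: C9H15Br.
DoU = (2C + 2 + N − H − X) / 2 = (2·9 + 2 + 0 − 15 − 1) / 2 = 2.

2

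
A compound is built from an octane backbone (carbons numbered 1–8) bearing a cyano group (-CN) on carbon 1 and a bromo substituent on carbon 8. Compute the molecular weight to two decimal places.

218.14 g/mol

Atom tally by fragment:
  NCCH2 → C:2 H:2 N:1
  CH2 → C:1 H:2
  CH2 → C:1 H:2
  CH2 → C:1 H:2
  CH2 → C:1 H:2
  CH2 → C:1 H:2
  CH2 → C:1 H:2
  CH2Br → C:1 H:2 Br:1
Element totals:
  C: 9
  H: 16
  Br: 1
  N: 1
Molecular formula: C9H16BrN.
  M = 9(12.011) + 16(1.008) + 79.904 + 14.007
    = 108.099 + 16.128 + 79.904 + 14.007 = 218.138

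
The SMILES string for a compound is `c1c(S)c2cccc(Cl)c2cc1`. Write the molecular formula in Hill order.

C10H7ClS

Atom tally by fragment:
  naphthalene ring system core → C:10 H:8
  (− 2 ring H displaced by substituents)
  + SH → S:1 H:1
  + Cl → Cl:1
Element totals:
  C: 10
  H: 7
  Cl: 1
  S: 1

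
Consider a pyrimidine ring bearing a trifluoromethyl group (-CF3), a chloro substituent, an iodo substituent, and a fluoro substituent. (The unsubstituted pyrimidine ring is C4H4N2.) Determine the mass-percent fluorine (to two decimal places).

23.28%

Atom tally by fragment:
  pyrimidine ring core → C:4 H:4 N:2
  (− 4 ring H displaced by substituents)
  + CF3 → C:1 F:3
  + Cl → Cl:1
  + I → I:1
  + F → F:1
Element totals:
  C: 5
  Cl: 1
  F: 4
  I: 1
  N: 2
Molecular formula: C5ClF4IN2.
Molar mass = 326.415 g/mol.
Mass from F: 4 × 18.998 = 75.992 g/mol.
%F = 75.992 / 326.415 × 100 = 23.28%.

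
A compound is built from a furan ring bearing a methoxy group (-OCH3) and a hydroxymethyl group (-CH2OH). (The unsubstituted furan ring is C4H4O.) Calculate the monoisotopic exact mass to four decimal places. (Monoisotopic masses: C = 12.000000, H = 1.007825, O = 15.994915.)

128.0473

Atom tally by fragment:
  furan ring core → C:4 H:4 O:1
  (− 2 ring H displaced by substituents)
  + OCH3 → C:1 H:3 O:1
  + CH2OH → C:1 H:3 O:1
Element totals:
  C: 6
  H: 8
  O: 3
Molecular formula: C6H8O3.
  M = 6(12.0) + 8(1.007825) + 3(15.994915)
    = 72.000000 + 8.062600 + 47.984745 = 128.047345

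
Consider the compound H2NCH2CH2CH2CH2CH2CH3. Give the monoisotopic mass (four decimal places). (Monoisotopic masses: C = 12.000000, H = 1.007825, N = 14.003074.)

Element totals:
  C: 6
  H: 15
  N: 1
Molecular formula: C6H15N.
  M = 6(12.0) + 15(1.007825) + 14.003074
    = 72.000000 + 15.117375 + 14.003074 = 101.120449

101.1204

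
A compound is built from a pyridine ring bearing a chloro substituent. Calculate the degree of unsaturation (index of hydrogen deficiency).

Atom tally by fragment:
  pyridine ring core → C:5 H:5 N:1
  (− 1 ring H displaced by substituents)
  + Cl → Cl:1
Element totals:
  C: 5
  H: 4
  Cl: 1
  N: 1
Molecular formula: C5H4ClN.
DoU = (2C + 2 + N − H − X) / 2 = (2·5 + 2 + 1 − 4 − 1) / 2 = 4.

4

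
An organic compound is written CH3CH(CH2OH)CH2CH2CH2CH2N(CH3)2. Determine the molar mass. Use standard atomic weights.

159.27 g/mol

Element totals:
  C: 9
  H: 21
  N: 1
  O: 1
Molecular formula: C9H21NO.
  M = 9(12.011) + 21(1.008) + 14.007 + 15.999
    = 108.099 + 21.168 + 14.007 + 15.999 = 159.273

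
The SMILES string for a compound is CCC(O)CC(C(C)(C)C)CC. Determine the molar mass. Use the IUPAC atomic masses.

172.31 g/mol

Atom tally by fragment:
  CH3 → C:1 H:3
  CH2 → C:1 H:2
  CH(OH) → C:1 H:2 O:1
  CH2 → C:1 H:2
  CH(C(CH3)3) → C:5 H:10
  CH2 → C:1 H:2
  CH3 → C:1 H:3
Element totals:
  C: 11
  H: 24
  O: 1
Molecular formula: C11H24O.
  M = 11(12.011) + 24(1.008) + 15.999
    = 132.121 + 24.192 + 15.999 = 172.312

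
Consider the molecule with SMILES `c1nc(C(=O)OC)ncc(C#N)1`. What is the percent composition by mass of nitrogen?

25.76%

Atom tally by fragment:
  pyrimidine ring core → C:4 H:4 N:2
  (− 2 ring H displaced by substituents)
  + COOCH3 → C:2 H:3 O:2
  + CN → C:1 N:1
Element totals:
  C: 7
  H: 5
  N: 3
  O: 2
Molecular formula: C7H5N3O2.
Molar mass = 163.136 g/mol.
Mass from N: 3 × 14.007 = 42.021 g/mol.
%N = 42.021 / 163.136 × 100 = 25.76%.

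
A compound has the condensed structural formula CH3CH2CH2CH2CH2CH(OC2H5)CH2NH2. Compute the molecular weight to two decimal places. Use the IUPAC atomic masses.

159.27 g/mol

Element totals:
  C: 9
  H: 21
  N: 1
  O: 1
Molecular formula: C9H21NO.
  M = 9(12.011) + 21(1.008) + 14.007 + 15.999
    = 108.099 + 21.168 + 14.007 + 15.999 = 159.273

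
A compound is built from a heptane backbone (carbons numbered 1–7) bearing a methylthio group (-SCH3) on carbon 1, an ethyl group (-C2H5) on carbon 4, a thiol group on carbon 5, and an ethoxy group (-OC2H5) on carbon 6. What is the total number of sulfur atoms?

2

Atom tally by fragment:
  CH3SCH2 → C:2 H:5 S:1
  CH2 → C:1 H:2
  CH2 → C:1 H:2
  CH(C2H5) → C:3 H:6
  CH(SH) → C:1 H:2 S:1
  CH(OC2H5) → C:3 H:6 O:1
  CH3 → C:1 H:3
Element totals:
  C: 12
  H: 26
  O: 1
  S: 2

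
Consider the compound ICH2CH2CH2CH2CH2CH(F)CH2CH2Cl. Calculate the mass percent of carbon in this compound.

Atom tally by fragment:
  ICH2 → C:1 H:2 I:1
  CH2 → C:1 H:2
  CH2 → C:1 H:2
  CH2 → C:1 H:2
  CH2 → C:1 H:2
  CH(F) → C:1 H:1 F:1
  CH2 → C:1 H:2
  CH2Cl → C:1 H:2 Cl:1
Element totals:
  C: 8
  H: 15
  Cl: 1
  F: 1
  I: 1
Molecular formula: C8H15ClFI.
Molar mass = 292.560 g/mol.
Mass from C: 8 × 12.011 = 96.088 g/mol.
%C = 96.088 / 292.560 × 100 = 32.84%.

32.84%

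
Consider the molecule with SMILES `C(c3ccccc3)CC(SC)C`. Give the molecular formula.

Atom tally by fragment:
  C6H5CH2 → C:7 H:7
  CH2 → C:1 H:2
  CH(SCH3) → C:2 H:4 S:1
  CH3 → C:1 H:3
Element totals:
  C: 11
  H: 16
  S: 1

C11H16S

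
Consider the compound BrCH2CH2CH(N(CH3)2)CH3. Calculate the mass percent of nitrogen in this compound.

7.78%

Element totals:
  C: 6
  H: 14
  Br: 1
  N: 1
Molecular formula: C6H14BrN.
Molar mass = 180.089 g/mol.
Mass from N: 1 × 14.007 = 14.007 g/mol.
%N = 14.007 / 180.089 × 100 = 7.78%.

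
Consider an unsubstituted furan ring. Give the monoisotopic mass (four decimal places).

Atom tally by fragment:
  furan ring core → C:4 H:4 O:1
Element totals:
  C: 4
  H: 4
  O: 1
Molecular formula: C4H4O.
  M = 4(12.0) + 4(1.007825) + 15.994915
    = 48.000000 + 4.031300 + 15.994915 = 68.026215

68.0262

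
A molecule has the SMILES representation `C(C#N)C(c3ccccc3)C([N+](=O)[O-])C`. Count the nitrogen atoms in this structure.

2

Atom tally by fragment:
  NCCH2 → C:2 H:2 N:1
  CH(C6H5) → C:7 H:6
  CH(NO2) → C:1 H:1 N:1 O:2
  CH3 → C:1 H:3
Element totals:
  C: 11
  H: 12
  N: 2
  O: 2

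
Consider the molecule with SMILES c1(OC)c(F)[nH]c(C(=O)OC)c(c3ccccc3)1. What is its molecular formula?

Atom tally by fragment:
  pyrrole ring core → C:4 H:5 N:1
  (− 4 ring H displaced by substituents)
  + OCH3 → C:1 H:3 O:1
  + F → F:1
  + COOCH3 → C:2 H:3 O:2
  + C6H5 → C:6 H:5
Element totals:
  C: 13
  H: 12
  F: 1
  N: 1
  O: 3

C13H12FNO3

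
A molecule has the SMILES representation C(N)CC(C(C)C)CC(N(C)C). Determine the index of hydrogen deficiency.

0

Atom tally by fragment:
  H2NCH2 → C:1 H:4 N:1
  CH2 → C:1 H:2
  CH(CH(CH3)2) → C:4 H:8
  CH2 → C:1 H:2
  CH2N(CH3)2 → C:3 H:8 N:1
Element totals:
  C: 10
  H: 24
  N: 2
Molecular formula: C10H24N2.
DoU = (2C + 2 + N − H − X) / 2 = (2·10 + 2 + 2 − 24 − 0) / 2 = 0.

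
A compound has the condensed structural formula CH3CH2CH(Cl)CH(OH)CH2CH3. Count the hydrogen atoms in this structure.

13

Element totals:
  C: 6
  H: 13
  Cl: 1
  O: 1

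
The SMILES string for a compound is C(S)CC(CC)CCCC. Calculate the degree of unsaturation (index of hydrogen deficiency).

0

Atom tally by fragment:
  HSCH2 → C:1 H:3 S:1
  CH2 → C:1 H:2
  CH(C2H5) → C:3 H:6
  CH2 → C:1 H:2
  CH2 → C:1 H:2
  CH2 → C:1 H:2
  CH3 → C:1 H:3
Element totals:
  C: 9
  H: 20
  S: 1
Molecular formula: C9H20S.
DoU = (2C + 2 + N − H − X) / 2 = (2·9 + 2 + 0 − 20 − 0) / 2 = 0.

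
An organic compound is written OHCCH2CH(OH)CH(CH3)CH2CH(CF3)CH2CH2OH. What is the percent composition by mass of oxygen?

Atom tally by fragment:
  OHCCH2 → C:2 H:3 O:1
  CH(OH) → C:1 H:2 O:1
  CH(CH3) → C:2 H:4
  CH2 → C:1 H:2
  CH(CF3) → C:2 H:1 F:3
  CH2CH2OH → C:2 H:5 O:1
Element totals:
  C: 10
  H: 17
  F: 3
  O: 3
Molecular formula: C10H17F3O3.
Molar mass = 242.237 g/mol.
Mass from O: 3 × 15.999 = 47.997 g/mol.
%O = 47.997 / 242.237 × 100 = 19.81%.

19.81%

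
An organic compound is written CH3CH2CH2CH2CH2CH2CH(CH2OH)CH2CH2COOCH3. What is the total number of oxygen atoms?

3

Element totals:
  C: 12
  H: 24
  O: 3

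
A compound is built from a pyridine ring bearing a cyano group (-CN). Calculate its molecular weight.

104.11 g/mol

Atom tally by fragment:
  pyridine ring core → C:5 H:5 N:1
  (− 1 ring H displaced by substituents)
  + CN → C:1 N:1
Element totals:
  C: 6
  H: 4
  N: 2
Molecular formula: C6H4N2.
  M = 6(12.011) + 4(1.008) + 2(14.007)
    = 72.066 + 4.032 + 28.014 = 104.112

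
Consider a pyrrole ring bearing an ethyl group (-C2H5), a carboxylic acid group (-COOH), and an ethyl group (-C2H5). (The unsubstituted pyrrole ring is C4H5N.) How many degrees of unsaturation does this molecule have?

Atom tally by fragment:
  pyrrole ring core → C:4 H:5 N:1
  (− 3 ring H displaced by substituents)
  + C2H5 → C:2 H:5
  + COOH → C:1 H:1 O:2
  + C2H5 → C:2 H:5
Element totals:
  C: 9
  H: 13
  N: 1
  O: 2
Molecular formula: C9H13NO2.
DoU = (2C + 2 + N − H − X) / 2 = (2·9 + 2 + 1 − 13 − 0) / 2 = 4.

4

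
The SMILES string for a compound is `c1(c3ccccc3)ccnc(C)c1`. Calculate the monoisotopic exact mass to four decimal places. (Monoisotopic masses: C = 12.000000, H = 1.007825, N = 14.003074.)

Atom tally by fragment:
  pyridine ring core → C:5 H:5 N:1
  (− 2 ring H displaced by substituents)
  + C6H5 → C:6 H:5
  + CH3 → C:1 H:3
Element totals:
  C: 12
  H: 11
  N: 1
Molecular formula: C12H11N.
  M = 12(12.0) + 11(1.007825) + 14.003074
    = 144.000000 + 11.086075 + 14.003074 = 169.089149

169.0891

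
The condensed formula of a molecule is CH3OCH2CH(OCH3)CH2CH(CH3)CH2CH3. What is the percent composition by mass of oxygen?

Atom tally by fragment:
  CH3OCH2 → C:2 H:5 O:1
  CH(OCH3) → C:2 H:4 O:1
  CH2 → C:1 H:2
  CH(CH3) → C:2 H:4
  CH2 → C:1 H:2
  CH3 → C:1 H:3
Element totals:
  C: 9
  H: 20
  O: 2
Molecular formula: C9H20O2.
Molar mass = 160.257 g/mol.
Mass from O: 2 × 15.999 = 31.998 g/mol.
%O = 31.998 / 160.257 × 100 = 19.97%.

19.97%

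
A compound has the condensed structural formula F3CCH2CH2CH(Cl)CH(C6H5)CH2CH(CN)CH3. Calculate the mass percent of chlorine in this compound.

11.67%

Atom tally by fragment:
  F3CCH2 → C:2 H:2 F:3
  CH2 → C:1 H:2
  CH(Cl) → C:1 H:1 Cl:1
  CH(C6H5) → C:7 H:6
  CH2 → C:1 H:2
  CH(CN) → C:2 H:1 N:1
  CH3 → C:1 H:3
Element totals:
  C: 15
  H: 17
  Cl: 1
  F: 3
  N: 1
Molecular formula: C15H17ClF3N.
Molar mass = 303.752 g/mol.
Mass from Cl: 1 × 35.45 = 35.450 g/mol.
%Cl = 35.450 / 303.752 × 100 = 11.67%.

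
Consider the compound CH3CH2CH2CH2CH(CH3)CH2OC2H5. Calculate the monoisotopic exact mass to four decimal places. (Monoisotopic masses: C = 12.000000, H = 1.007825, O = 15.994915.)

Element totals:
  C: 9
  H: 20
  O: 1
Molecular formula: C9H20O.
  M = 9(12.0) + 20(1.007825) + 15.994915
    = 108.000000 + 20.156500 + 15.994915 = 144.151415

144.1514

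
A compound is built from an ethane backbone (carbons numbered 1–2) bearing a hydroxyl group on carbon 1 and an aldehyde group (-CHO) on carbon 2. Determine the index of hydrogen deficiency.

1

Atom tally by fragment:
  HOCH2 → C:1 H:3 O:1
  CH2CHO → C:2 H:3 O:1
Element totals:
  C: 3
  H: 6
  O: 2
Molecular formula: C3H6O2.
DoU = (2C + 2 + N − H − X) / 2 = (2·3 + 2 + 0 − 6 − 0) / 2 = 1.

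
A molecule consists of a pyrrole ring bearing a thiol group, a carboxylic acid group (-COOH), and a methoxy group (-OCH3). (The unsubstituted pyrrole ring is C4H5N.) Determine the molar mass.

Atom tally by fragment:
  pyrrole ring core → C:4 H:5 N:1
  (− 3 ring H displaced by substituents)
  + SH → S:1 H:1
  + COOH → C:1 H:1 O:2
  + OCH3 → C:1 H:3 O:1
Element totals:
  C: 6
  H: 7
  N: 1
  O: 3
  S: 1
Molecular formula: C6H7NO3S.
  M = 6(12.011) + 7(1.008) + 14.007 + 3(15.999) + 32.06
    = 72.066 + 7.056 + 14.007 + 47.997 + 32.060 = 173.186

173.19 g/mol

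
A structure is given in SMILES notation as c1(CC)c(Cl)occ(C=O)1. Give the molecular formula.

C7H7ClO2

Atom tally by fragment:
  furan ring core → C:4 H:4 O:1
  (− 3 ring H displaced by substituents)
  + C2H5 → C:2 H:5
  + Cl → Cl:1
  + CHO → C:1 H:1 O:1
Element totals:
  C: 7
  H: 7
  Cl: 1
  O: 2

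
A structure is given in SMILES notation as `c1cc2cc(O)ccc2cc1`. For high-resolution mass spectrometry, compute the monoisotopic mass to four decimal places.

144.0575

Atom tally by fragment:
  naphthalene ring system core → C:10 H:8
  (− 1 ring H displaced by substituents)
  + OH → O:1 H:1
Element totals:
  C: 10
  H: 8
  O: 1
Molecular formula: C10H8O.
  M = 10(12.0) + 8(1.007825) + 15.994915
    = 120.000000 + 8.062600 + 15.994915 = 144.057515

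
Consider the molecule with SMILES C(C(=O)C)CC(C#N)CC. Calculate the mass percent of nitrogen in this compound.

Atom tally by fragment:
  CH3COCH2 → C:3 H:5 O:1
  CH2 → C:1 H:2
  CH(CN) → C:2 H:1 N:1
  CH2 → C:1 H:2
  CH3 → C:1 H:3
Element totals:
  C: 8
  H: 13
  N: 1
  O: 1
Molecular formula: C8H13NO.
Molar mass = 139.198 g/mol.
Mass from N: 1 × 14.007 = 14.007 g/mol.
%N = 14.007 / 139.198 × 100 = 10.06%.

10.06%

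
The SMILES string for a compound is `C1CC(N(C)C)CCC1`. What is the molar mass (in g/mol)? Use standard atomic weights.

127.23 g/mol

Atom tally by fragment:
  cyclohexane ring core → C:6 H:12
  (− 1 ring H displaced by substituents)
  + N(CH3)2 → N:1 C:2 H:6
Element totals:
  C: 8
  H: 17
  N: 1
Molecular formula: C8H17N.
  M = 8(12.011) + 17(1.008) + 14.007
    = 96.088 + 17.136 + 14.007 = 127.231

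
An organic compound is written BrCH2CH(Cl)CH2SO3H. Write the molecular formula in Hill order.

Atom tally by fragment:
  BrCH2 → C:1 H:2 Br:1
  CH(Cl) → C:1 H:1 Cl:1
  CH2SO3H → C:1 H:3 S:1 O:3
Element totals:
  C: 3
  H: 6
  Br: 1
  Cl: 1
  O: 3
  S: 1

C3H6BrClO3S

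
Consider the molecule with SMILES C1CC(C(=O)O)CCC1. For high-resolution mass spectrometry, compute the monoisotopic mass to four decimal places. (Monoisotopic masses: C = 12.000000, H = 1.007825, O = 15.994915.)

128.0837

Atom tally by fragment:
  cyclohexane ring core → C:6 H:12
  (− 1 ring H displaced by substituents)
  + COOH → C:1 H:1 O:2
Element totals:
  C: 7
  H: 12
  O: 2
Molecular formula: C7H12O2.
  M = 7(12.0) + 12(1.007825) + 2(15.994915)
    = 84.000000 + 12.093900 + 31.989830 = 128.083730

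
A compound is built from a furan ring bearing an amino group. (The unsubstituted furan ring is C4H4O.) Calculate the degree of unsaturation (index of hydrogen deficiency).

Atom tally by fragment:
  furan ring core → C:4 H:4 O:1
  (− 1 ring H displaced by substituents)
  + NH2 → N:1 H:2
Element totals:
  C: 4
  H: 5
  N: 1
  O: 1
Molecular formula: C4H5NO.
DoU = (2C + 2 + N − H − X) / 2 = (2·4 + 2 + 1 − 5 − 0) / 2 = 3.

3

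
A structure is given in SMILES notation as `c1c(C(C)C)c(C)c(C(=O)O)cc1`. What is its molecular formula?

Atom tally by fragment:
  benzene ring core → C:6 H:6
  (− 3 ring H displaced by substituents)
  + CH(CH3)2 → C:3 H:7
  + CH3 → C:1 H:3
  + COOH → C:1 H:1 O:2
Element totals:
  C: 11
  H: 14
  O: 2

C11H14O2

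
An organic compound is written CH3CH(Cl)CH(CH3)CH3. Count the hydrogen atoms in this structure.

11

Atom tally by fragment:
  CH3 → C:1 H:3
  CH(Cl) → C:1 H:1 Cl:1
  CH(CH3) → C:2 H:4
  CH3 → C:1 H:3
Element totals:
  C: 5
  H: 11
  Cl: 1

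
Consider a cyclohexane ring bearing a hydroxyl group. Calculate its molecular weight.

100.16 g/mol

Atom tally by fragment:
  cyclohexane ring core → C:6 H:12
  (− 1 ring H displaced by substituents)
  + OH → O:1 H:1
Element totals:
  C: 6
  H: 12
  O: 1
Molecular formula: C6H12O.
  M = 6(12.011) + 12(1.008) + 15.999
    = 72.066 + 12.096 + 15.999 = 100.161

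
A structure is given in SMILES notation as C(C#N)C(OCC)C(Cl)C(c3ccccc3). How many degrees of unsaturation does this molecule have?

6

Atom tally by fragment:
  NCCH2 → C:2 H:2 N:1
  CH(OC2H5) → C:3 H:6 O:1
  CH(Cl) → C:1 H:1 Cl:1
  CH2C6H5 → C:7 H:7
Element totals:
  C: 13
  H: 16
  Cl: 1
  N: 1
  O: 1
Molecular formula: C13H16ClNO.
DoU = (2C + 2 + N − H − X) / 2 = (2·13 + 2 + 1 − 16 − 1) / 2 = 6.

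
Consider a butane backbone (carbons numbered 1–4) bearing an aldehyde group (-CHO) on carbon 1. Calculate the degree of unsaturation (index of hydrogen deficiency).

1

Atom tally by fragment:
  OHCCH2 → C:2 H:3 O:1
  CH2 → C:1 H:2
  CH2 → C:1 H:2
  CH3 → C:1 H:3
Element totals:
  C: 5
  H: 10
  O: 1
Molecular formula: C5H10O.
DoU = (2C + 2 + N − H − X) / 2 = (2·5 + 2 + 0 − 10 − 0) / 2 = 1.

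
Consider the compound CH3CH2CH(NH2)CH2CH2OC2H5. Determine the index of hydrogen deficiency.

0

Element totals:
  C: 7
  H: 17
  N: 1
  O: 1
Molecular formula: C7H17NO.
DoU = (2C + 2 + N − H − X) / 2 = (2·7 + 2 + 1 − 17 − 0) / 2 = 0.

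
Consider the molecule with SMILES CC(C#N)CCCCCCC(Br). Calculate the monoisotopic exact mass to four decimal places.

Atom tally by fragment:
  CH3 → C:1 H:3
  CH(CN) → C:2 H:1 N:1
  CH2 → C:1 H:2
  CH2 → C:1 H:2
  CH2 → C:1 H:2
  CH2 → C:1 H:2
  CH2 → C:1 H:2
  CH2 → C:1 H:2
  CH2Br → C:1 H:2 Br:1
Element totals:
  C: 10
  H: 18
  Br: 1
  N: 1
Molecular formula: C10H18BrN.
  M = 10(12.0) + 18(1.007825) + 78.918338 + 14.003074
    = 120.000000 + 18.140850 + 78.918338 + 14.003074 = 231.062262

231.0623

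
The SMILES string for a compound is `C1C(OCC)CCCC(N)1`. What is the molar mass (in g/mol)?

143.23 g/mol

Atom tally by fragment:
  cyclohexane ring core → C:6 H:12
  (− 2 ring H displaced by substituents)
  + OC2H5 → C:2 H:5 O:1
  + NH2 → N:1 H:2
Element totals:
  C: 8
  H: 17
  N: 1
  O: 1
Molecular formula: C8H17NO.
  M = 8(12.011) + 17(1.008) + 14.007 + 15.999
    = 96.088 + 17.136 + 14.007 + 15.999 = 143.230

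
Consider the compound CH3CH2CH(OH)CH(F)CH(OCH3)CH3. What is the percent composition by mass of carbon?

55.98%

Atom tally by fragment:
  CH3 → C:1 H:3
  CH2 → C:1 H:2
  CH(OH) → C:1 H:2 O:1
  CH(F) → C:1 H:1 F:1
  CH(OCH3) → C:2 H:4 O:1
  CH3 → C:1 H:3
Element totals:
  C: 7
  H: 15
  F: 1
  O: 2
Molecular formula: C7H15FO2.
Molar mass = 150.193 g/mol.
Mass from C: 7 × 12.011 = 84.077 g/mol.
%C = 84.077 / 150.193 × 100 = 55.98%.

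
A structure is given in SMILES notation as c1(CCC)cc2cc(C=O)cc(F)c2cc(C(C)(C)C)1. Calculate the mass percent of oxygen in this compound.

Atom tally by fragment:
  naphthalene ring system core → C:10 H:8
  (− 4 ring H displaced by substituents)
  + CH2CH2CH3 → C:3 H:7
  + CHO → C:1 H:1 O:1
  + F → F:1
  + C(CH3)3 → C:4 H:9
Element totals:
  C: 18
  H: 21
  F: 1
  O: 1
Molecular formula: C18H21FO.
Molar mass = 272.363 g/mol.
Mass from O: 1 × 15.999 = 15.999 g/mol.
%O = 15.999 / 272.363 × 100 = 5.87%.

5.87%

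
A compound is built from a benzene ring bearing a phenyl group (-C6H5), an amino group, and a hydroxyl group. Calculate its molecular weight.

185.23 g/mol

Atom tally by fragment:
  benzene ring core → C:6 H:6
  (− 3 ring H displaced by substituents)
  + C6H5 → C:6 H:5
  + NH2 → N:1 H:2
  + OH → O:1 H:1
Element totals:
  C: 12
  H: 11
  N: 1
  O: 1
Molecular formula: C12H11NO.
  M = 12(12.011) + 11(1.008) + 14.007 + 15.999
    = 144.132 + 11.088 + 14.007 + 15.999 = 185.226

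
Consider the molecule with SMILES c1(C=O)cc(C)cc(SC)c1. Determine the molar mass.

Atom tally by fragment:
  benzene ring core → C:6 H:6
  (− 3 ring H displaced by substituents)
  + CHO → C:1 H:1 O:1
  + CH3 → C:1 H:3
  + SCH3 → C:1 H:3 S:1
Element totals:
  C: 9
  H: 10
  O: 1
  S: 1
Molecular formula: C9H10OS.
  M = 9(12.011) + 10(1.008) + 15.999 + 32.06
    = 108.099 + 10.080 + 15.999 + 32.060 = 166.238

166.24 g/mol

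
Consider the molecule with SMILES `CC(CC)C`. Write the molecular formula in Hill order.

C5H12

Atom tally by fragment:
  CH3 → C:1 H:3
  CH(C2H5) → C:3 H:6
  CH3 → C:1 H:3
Element totals:
  C: 5
  H: 12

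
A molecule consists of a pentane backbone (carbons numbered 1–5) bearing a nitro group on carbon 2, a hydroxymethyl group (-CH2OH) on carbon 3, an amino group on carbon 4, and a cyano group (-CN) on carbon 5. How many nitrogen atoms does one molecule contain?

Atom tally by fragment:
  CH3 → C:1 H:3
  CH(NO2) → C:1 H:1 N:1 O:2
  CH(CH2OH) → C:2 H:4 O:1
  CH(NH2) → C:1 H:3 N:1
  CH2CN → C:2 H:2 N:1
Element totals:
  C: 7
  H: 13
  N: 3
  O: 3

3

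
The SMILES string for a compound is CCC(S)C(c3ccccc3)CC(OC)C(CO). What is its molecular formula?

C15H24O2S

Atom tally by fragment:
  CH3 → C:1 H:3
  CH2 → C:1 H:2
  CH(SH) → C:1 H:2 S:1
  CH(C6H5) → C:7 H:6
  CH2 → C:1 H:2
  CH(OCH3) → C:2 H:4 O:1
  CH2CH2OH → C:2 H:5 O:1
Element totals:
  C: 15
  H: 24
  O: 2
  S: 1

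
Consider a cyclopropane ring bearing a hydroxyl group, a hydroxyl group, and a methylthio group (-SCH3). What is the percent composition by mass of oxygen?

26.63%

Atom tally by fragment:
  cyclopropane ring core → C:3 H:6
  (− 3 ring H displaced by substituents)
  + OH → O:1 H:1
  + OH → O:1 H:1
  + SCH3 → C:1 H:3 S:1
Element totals:
  C: 4
  H: 8
  O: 2
  S: 1
Molecular formula: C4H8O2S.
Molar mass = 120.166 g/mol.
Mass from O: 2 × 15.999 = 31.998 g/mol.
%O = 31.998 / 120.166 × 100 = 26.63%.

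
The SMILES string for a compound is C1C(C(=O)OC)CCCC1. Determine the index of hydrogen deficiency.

2

Atom tally by fragment:
  cyclohexane ring core → C:6 H:12
  (− 1 ring H displaced by substituents)
  + COOCH3 → C:2 H:3 O:2
Element totals:
  C: 8
  H: 14
  O: 2
Molecular formula: C8H14O2.
DoU = (2C + 2 + N − H − X) / 2 = (2·8 + 2 + 0 − 14 − 0) / 2 = 2.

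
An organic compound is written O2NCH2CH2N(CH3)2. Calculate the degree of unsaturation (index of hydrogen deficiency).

Atom tally by fragment:
  O2NCH2 → C:1 H:2 N:1 O:2
  CH2N(CH3)2 → C:3 H:8 N:1
Element totals:
  C: 4
  H: 10
  N: 2
  O: 2
Molecular formula: C4H10N2O2.
DoU = (2C + 2 + N − H − X) / 2 = (2·4 + 2 + 2 − 10 − 0) / 2 = 1.

1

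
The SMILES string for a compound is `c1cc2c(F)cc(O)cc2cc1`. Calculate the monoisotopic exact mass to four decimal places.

Atom tally by fragment:
  naphthalene ring system core → C:10 H:8
  (− 2 ring H displaced by substituents)
  + F → F:1
  + OH → O:1 H:1
Element totals:
  C: 10
  H: 7
  F: 1
  O: 1
Molecular formula: C10H7FO.
  M = 10(12.0) + 7(1.007825) + 18.998403 + 15.994915
    = 120.000000 + 7.054775 + 18.998403 + 15.994915 = 162.048093

162.0481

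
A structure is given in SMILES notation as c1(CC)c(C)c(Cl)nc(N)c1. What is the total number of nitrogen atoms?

2

Atom tally by fragment:
  pyridine ring core → C:5 H:5 N:1
  (− 4 ring H displaced by substituents)
  + C2H5 → C:2 H:5
  + CH3 → C:1 H:3
  + Cl → Cl:1
  + NH2 → N:1 H:2
Element totals:
  C: 8
  H: 11
  Cl: 1
  N: 2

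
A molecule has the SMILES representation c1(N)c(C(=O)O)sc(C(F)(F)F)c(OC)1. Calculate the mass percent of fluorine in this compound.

23.63%

Atom tally by fragment:
  thiophene ring core → C:4 H:4 S:1
  (− 4 ring H displaced by substituents)
  + NH2 → N:1 H:2
  + COOH → C:1 H:1 O:2
  + CF3 → C:1 F:3
  + OCH3 → C:1 H:3 O:1
Element totals:
  C: 7
  H: 6
  F: 3
  N: 1
  O: 3
  S: 1
Molecular formula: C7H6F3NO3S.
Molar mass = 241.183 g/mol.
Mass from F: 3 × 18.998 = 56.994 g/mol.
%F = 56.994 / 241.183 × 100 = 23.63%.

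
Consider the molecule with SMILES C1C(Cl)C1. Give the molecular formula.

C3H5Cl

Atom tally by fragment:
  cyclopropane ring core → C:3 H:6
  (− 1 ring H displaced by substituents)
  + Cl → Cl:1
Element totals:
  C: 3
  H: 5
  Cl: 1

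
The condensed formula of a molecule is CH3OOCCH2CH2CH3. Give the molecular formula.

Atom tally by fragment:
  CH3OOCCH2 → C:3 H:5 O:2
  CH2 → C:1 H:2
  CH3 → C:1 H:3
Element totals:
  C: 5
  H: 10
  O: 2

C5H10O2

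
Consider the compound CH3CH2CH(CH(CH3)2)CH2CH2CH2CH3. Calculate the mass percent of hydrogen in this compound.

15.59%

Element totals:
  C: 10
  H: 22
Molecular formula: C10H22.
Molar mass = 142.286 g/mol.
Mass from H: 22 × 1.008 = 22.176 g/mol.
%H = 22.176 / 142.286 × 100 = 15.59%.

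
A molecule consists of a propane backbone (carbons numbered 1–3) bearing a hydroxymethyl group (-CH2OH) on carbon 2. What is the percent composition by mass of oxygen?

21.58%

Atom tally by fragment:
  CH3 → C:1 H:3
  CH(CH2OH) → C:2 H:4 O:1
  CH3 → C:1 H:3
Element totals:
  C: 4
  H: 10
  O: 1
Molecular formula: C4H10O.
Molar mass = 74.123 g/mol.
Mass from O: 1 × 15.999 = 15.999 g/mol.
%O = 15.999 / 74.123 × 100 = 21.58%.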